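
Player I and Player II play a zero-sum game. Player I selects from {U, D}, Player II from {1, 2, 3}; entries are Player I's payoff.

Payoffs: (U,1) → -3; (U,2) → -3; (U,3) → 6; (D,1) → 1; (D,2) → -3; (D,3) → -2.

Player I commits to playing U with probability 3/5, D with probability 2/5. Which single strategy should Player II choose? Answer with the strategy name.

2

If Player II plays 1, Player I's expected payoff is (3/5)·(-3) + (2/5)·1 = -7/5.
If Player II plays 2, Player I's expected payoff is (3/5)·(-3) + (2/5)·(-3) = -3.
If Player II plays 3, Player I's expected payoff is (3/5)·6 + (2/5)·(-2) = 14/5.
Player II minimizes Player I's payoff; the smallest is -3, so the best response is 2.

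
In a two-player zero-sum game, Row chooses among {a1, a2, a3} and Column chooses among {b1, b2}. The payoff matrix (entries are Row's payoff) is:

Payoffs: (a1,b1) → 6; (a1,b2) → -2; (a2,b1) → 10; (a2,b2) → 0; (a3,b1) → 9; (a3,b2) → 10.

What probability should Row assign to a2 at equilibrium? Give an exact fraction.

1/11

Row minima: a1 → -2, a2 → 0, a3 → 9; maximin = 9.
Column maxima: b1 → 10, b2 → 10; minimax = 10.
9 ≠ 10, so there is no saddle point; optimal play is mixed.
a1 is strictly dominated by a2, so Row never plays it.
On the remaining 2×2 (a2, a3 vs b1, b2):
Let Row play a2 with probability p. Expected payoff against b1: 10p + 9(1−p) = p + 9; against b2: 0p + 10(1−p) = −10p + 10.
Setting these equal: p + 9 = −10p + 10 ⇒ 11p = 1 ⇒ p = 1/11, and the value is (1)·(1/11) + 9 = 100/11.
For Column: with q = P(b1), equating a2's and a3's payoffs gives 10q = −q + 10 ⇒ q = 10/11.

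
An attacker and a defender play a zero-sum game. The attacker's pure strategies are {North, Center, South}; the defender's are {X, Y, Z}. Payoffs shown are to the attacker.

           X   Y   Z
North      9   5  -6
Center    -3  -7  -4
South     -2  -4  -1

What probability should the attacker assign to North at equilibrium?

3/14

Row minima: North → -6, Center → -7, South → -4; maximin = -4.
Column maxima: X → 9, Y → 5, Z → -1; minimax = -1.
-4 ≠ -1, so there is no saddle point; optimal play is mixed.
Center is strictly dominated by South, so the attacker never plays it.
X is strictly dominated by Y (it gives the attacker strictly more in every row), so the defender never plays it.
On the remaining 2×2 (North, South vs Y, Z):
Let the attacker play North with probability p. Expected payoff against Y: 5p + (-4)(1−p) = 9p − 4; against Z: (-6)p + (-1)(1−p) = −5p − 1.
Setting these equal: 9p − 4 = −5p − 1 ⇒ 14p = 3 ⇒ p = 3/14, and the value is (9)·(3/14) − 4 = -29/14.
For the defender: with q = P(Y), equating North's and South's payoffs gives 11q − 6 = −3q − 1 ⇒ q = 5/14.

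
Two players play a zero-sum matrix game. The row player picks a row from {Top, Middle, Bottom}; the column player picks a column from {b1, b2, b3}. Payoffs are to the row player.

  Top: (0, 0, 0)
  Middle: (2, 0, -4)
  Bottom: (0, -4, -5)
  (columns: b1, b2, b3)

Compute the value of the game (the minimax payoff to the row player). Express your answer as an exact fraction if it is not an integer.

0

Row minima: Top → 0, Middle → -4, Bottom → -5; maximin = 0.
Column maxima: b1 → 2, b2 → 0, b3 → 0; minimax = 0.
Since maximin = minimax = 0, there is a saddle point and the value is 0.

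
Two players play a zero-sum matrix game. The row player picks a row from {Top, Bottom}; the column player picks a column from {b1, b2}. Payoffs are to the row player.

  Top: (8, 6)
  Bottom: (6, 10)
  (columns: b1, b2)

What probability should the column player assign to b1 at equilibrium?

Row minima: Top → 6, Bottom → 6; maximin = 6.
Column maxima: b1 → 8, b2 → 10; minimax = 8.
6 ≠ 8, so there is no saddle point; optimal play is mixed.
Let the row player play Top with probability p. Expected payoff against b1: 8p + 6(1−p) = 2p + 6; against b2: 6p + 10(1−p) = −4p + 10.
Setting these equal: 2p + 6 = −4p + 10 ⇒ 6p = 4 ⇒ p = 2/3, and the value is (2)·(2/3) + 6 = 22/3.
For the column player: with q = P(b1), equating Top's and Bottom's payoffs gives 2q + 6 = −4q + 10 ⇒ q = 2/3.

2/3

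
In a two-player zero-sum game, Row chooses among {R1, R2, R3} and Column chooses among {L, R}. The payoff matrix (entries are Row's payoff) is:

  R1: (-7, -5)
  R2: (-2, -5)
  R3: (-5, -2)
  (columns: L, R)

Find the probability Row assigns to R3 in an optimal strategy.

Row minima: R1 → -7, R2 → -5, R3 → -5; maximin = -5.
Column maxima: L → -2, R → -2; minimax = -2.
-5 ≠ -2, so there is no saddle point; optimal play is mixed.
R1 is strictly dominated by R3, so Row never plays it.
On the remaining 2×2 (R2, R3 vs L, R):
Let Row play R2 with probability p. Expected payoff against L: (-2)p + (-5)(1−p) = 3p − 5; against R: (-5)p + (-2)(1−p) = −3p − 2.
Setting these equal: 3p − 5 = −3p − 2 ⇒ 6p = 3 ⇒ p = 1/2, and the value is (3)·(1/2) − 5 = -7/2.
For Column: with q = P(L), equating R2's and R3's payoffs gives 3q − 5 = −3q − 2 ⇒ q = 1/2.

1/2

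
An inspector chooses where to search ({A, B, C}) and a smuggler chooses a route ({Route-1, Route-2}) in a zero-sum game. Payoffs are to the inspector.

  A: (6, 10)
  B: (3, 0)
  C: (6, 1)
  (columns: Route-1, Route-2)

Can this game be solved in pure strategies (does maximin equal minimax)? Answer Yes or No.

Yes

Row minima: A → 6, B → 0, C → 1; maximin = 6.
Column maxima: Route-1 → 6, Route-2 → 10; minimax = 6.
maximin = minimax = 6, so a saddle point exists.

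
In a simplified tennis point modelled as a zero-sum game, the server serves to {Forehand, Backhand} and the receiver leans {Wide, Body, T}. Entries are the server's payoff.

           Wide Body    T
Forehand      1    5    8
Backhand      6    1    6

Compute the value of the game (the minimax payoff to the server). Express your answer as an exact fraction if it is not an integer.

29/9

Row minima: Forehand → 1, Backhand → 1; maximin = 1.
Column maxima: Wide → 6, Body → 5, T → 8; minimax = 5.
1 ≠ 5, so there is no saddle point; optimal play is mixed.
T is strictly dominated by Body (it gives the server strictly more in every row), so the receiver never plays it.
On the remaining 2×2 (Forehand, Backhand vs Wide, Body):
Let the server play Forehand with probability p. Expected payoff against Wide: 1p + 6(1−p) = −5p + 6; against Body: 5p + 1(1−p) = 4p + 1.
Setting these equal: −5p + 6 = 4p + 1 ⇒ −9p = -5 ⇒ p = 5/9, and the value is (-5)·(5/9) + 6 = 29/9.
For the receiver: with q = P(Wide), equating Forehand's and Backhand's payoffs gives −4q + 5 = 5q + 1 ⇒ q = 4/9.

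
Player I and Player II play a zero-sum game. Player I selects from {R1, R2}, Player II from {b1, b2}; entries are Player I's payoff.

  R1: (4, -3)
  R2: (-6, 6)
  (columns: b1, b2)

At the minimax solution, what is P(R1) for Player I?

12/19

Row minima: R1 → -3, R2 → -6; maximin = -3.
Column maxima: b1 → 4, b2 → 6; minimax = 4.
-3 ≠ 4, so there is no saddle point; optimal play is mixed.
Let Player I play R1 with probability p. Expected payoff against b1: 4p + (-6)(1−p) = 10p − 6; against b2: (-3)p + 6(1−p) = −9p + 6.
Setting these equal: 10p − 6 = −9p + 6 ⇒ 19p = 12 ⇒ p = 12/19, and the value is (10)·(12/19) − 6 = 6/19.
For Player II: with q = P(b1), equating R1's and R2's payoffs gives 7q − 3 = −12q + 6 ⇒ q = 9/19.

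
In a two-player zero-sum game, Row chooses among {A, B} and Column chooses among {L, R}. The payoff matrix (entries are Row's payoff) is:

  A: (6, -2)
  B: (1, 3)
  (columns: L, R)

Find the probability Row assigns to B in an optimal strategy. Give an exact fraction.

4/5

Row minima: A → -2, B → 1; maximin = 1.
Column maxima: L → 6, R → 3; minimax = 3.
1 ≠ 3, so there is no saddle point; optimal play is mixed.
Let Row play A with probability p. Expected payoff against L: 6p + 1(1−p) = 5p + 1; against R: (-2)p + 3(1−p) = −5p + 3.
Setting these equal: 5p + 1 = −5p + 3 ⇒ 10p = 2 ⇒ p = 1/5, and the value is (5)·(1/5) + 1 = 2.
For Column: with q = P(L), equating A's and B's payoffs gives 8q − 2 = −2q + 3 ⇒ q = 1/2.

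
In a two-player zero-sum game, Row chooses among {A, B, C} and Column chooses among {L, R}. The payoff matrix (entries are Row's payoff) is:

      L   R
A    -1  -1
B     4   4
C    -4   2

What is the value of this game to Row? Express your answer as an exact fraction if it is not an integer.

4

Row minima: A → -1, B → 4, C → -4; maximin = 4.
Column maxima: L → 4, R → 4; minimax = 4.
Since maximin = minimax = 4, there is a saddle point and the value is 4.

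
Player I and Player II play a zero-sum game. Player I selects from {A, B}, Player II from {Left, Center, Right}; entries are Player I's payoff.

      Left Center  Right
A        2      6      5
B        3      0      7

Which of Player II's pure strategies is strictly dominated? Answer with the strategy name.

Right

Left holds Player I's payoff strictly below Right in every row: 2 < 5, 3 < 7.
So Right is strictly dominated for Player II.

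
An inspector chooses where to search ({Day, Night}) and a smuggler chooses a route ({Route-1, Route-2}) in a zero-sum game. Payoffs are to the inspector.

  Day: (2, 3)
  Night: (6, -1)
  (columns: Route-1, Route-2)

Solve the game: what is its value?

5/2

Row minima: Day → 2, Night → -1; maximin = 2.
Column maxima: Route-1 → 6, Route-2 → 3; minimax = 3.
2 ≠ 3, so there is no saddle point; optimal play is mixed.
Let the inspector play Day with probability p. Expected payoff against Route-1: 2p + 6(1−p) = −4p + 6; against Route-2: 3p + (-1)(1−p) = 4p − 1.
Setting these equal: −4p + 6 = 4p − 1 ⇒ −8p = -7 ⇒ p = 7/8, and the value is (-4)·(7/8) + 6 = 5/2.
For the smuggler: with q = P(Route-1), equating Day's and Night's payoffs gives −q + 3 = 7q − 1 ⇒ q = 1/2.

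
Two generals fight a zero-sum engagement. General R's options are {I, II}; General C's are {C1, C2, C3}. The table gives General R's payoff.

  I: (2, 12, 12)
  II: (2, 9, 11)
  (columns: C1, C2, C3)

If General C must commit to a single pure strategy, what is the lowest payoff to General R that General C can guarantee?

2

Column maxima: C1 → 2, C2 → 12, C3 → 12.
The smallest of these is 2.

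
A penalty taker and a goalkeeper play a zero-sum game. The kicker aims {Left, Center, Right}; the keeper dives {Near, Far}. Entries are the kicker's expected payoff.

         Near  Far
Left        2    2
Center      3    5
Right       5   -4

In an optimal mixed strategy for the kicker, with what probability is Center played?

9/11

Row minima: Left → 2, Center → 3, Right → -4; maximin = 3.
Column maxima: Near → 5, Far → 5; minimax = 5.
3 ≠ 5, so there is no saddle point; optimal play is mixed.
Left is strictly dominated by Center, so the kicker never plays it.
On the remaining 2×2 (Center, Right vs Near, Far):
Let the kicker play Center with probability p. Expected payoff against Near: 3p + 5(1−p) = −2p + 5; against Far: 5p + (-4)(1−p) = 9p − 4.
Setting these equal: −2p + 5 = 9p − 4 ⇒ −11p = -9 ⇒ p = 9/11, and the value is (-2)·(9/11) + 5 = 37/11.
For the keeper: with q = P(Near), equating Center's and Right's payoffs gives −2q + 5 = 9q − 4 ⇒ q = 9/11.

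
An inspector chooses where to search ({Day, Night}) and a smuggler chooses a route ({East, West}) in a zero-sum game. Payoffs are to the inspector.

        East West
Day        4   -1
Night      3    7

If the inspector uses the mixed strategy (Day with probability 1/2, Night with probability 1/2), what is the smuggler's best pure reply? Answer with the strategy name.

If the smuggler plays East, the inspector's expected payoff is (1/2)·4 + (1/2)·3 = 7/2.
If the smuggler plays West, the inspector's expected payoff is (1/2)·(-1) + (1/2)·7 = 3.
The smuggler minimizes the inspector's payoff; the smallest is 3, so the best response is West.

West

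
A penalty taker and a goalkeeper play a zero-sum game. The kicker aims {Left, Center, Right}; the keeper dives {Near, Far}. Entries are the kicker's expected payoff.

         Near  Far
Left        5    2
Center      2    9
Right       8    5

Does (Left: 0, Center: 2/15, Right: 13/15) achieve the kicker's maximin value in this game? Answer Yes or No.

Against Near this mix gives (2/15)·2 + (13/15)·8 = 36/5.
Against Far this mix gives (2/15)·9 + (13/15)·5 = 83/15.
The keeper will play Far, holding the kicker to 83/15. Shifting weight toward the row that does better against Far would raise this floor (the equalizing mix achieves 31/5 against both Far and Near), so the proposed strategy is not optimal.

No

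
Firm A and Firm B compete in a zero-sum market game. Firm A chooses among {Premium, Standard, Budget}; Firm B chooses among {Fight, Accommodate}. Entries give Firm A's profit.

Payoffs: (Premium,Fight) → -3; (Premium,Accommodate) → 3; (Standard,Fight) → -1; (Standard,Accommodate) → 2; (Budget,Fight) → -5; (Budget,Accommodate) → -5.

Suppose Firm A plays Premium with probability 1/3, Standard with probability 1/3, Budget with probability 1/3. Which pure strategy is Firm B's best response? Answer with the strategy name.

If Firm B plays Fight, Firm A's expected payoff is (1/3)·(-3) + (1/3)·(-1) + (1/3)·(-5) = -3.
If Firm B plays Accommodate, Firm A's expected payoff is (1/3)·3 + (1/3)·2 + (1/3)·(-5) = 0.
Firm B minimizes Firm A's payoff; the smallest is -3, so the best response is Fight.

Fight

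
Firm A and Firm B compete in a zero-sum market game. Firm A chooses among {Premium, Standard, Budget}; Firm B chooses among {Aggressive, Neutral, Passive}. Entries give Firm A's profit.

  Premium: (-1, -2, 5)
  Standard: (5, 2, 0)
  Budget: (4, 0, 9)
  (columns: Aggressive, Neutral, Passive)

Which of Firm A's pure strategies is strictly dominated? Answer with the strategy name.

Premium

Budget gives a strictly higher payoff than Premium against every column: 4 > -1, 0 > -2, 9 > 5.
So Premium is strictly dominated and Firm A never plays it.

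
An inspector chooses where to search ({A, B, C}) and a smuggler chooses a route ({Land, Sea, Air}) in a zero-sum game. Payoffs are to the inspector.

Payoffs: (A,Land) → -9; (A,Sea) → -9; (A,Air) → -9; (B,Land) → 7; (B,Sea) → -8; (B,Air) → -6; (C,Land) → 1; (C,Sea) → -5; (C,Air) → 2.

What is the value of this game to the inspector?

Row minima: A → -9, B → -8, C → -5; maximin = -5.
Column maxima: Land → 7, Sea → -5, Air → 2; minimax = -5.
Since maximin = minimax = -5, there is a saddle point and the value is -5.

-5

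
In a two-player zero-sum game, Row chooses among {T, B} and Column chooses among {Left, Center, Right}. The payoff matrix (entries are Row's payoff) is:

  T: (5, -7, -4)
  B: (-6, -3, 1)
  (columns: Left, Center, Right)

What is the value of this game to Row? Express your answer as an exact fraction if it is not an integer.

Row minima: T → -7, B → -6; maximin = -6.
Column maxima: Left → 5, Center → -3, Right → 1; minimax = -3.
-6 ≠ -3, so there is no saddle point; optimal play is mixed.
Right is strictly dominated by Center (it gives Row strictly more in every row), so Column never plays it.
On the remaining 2×2 (T, B vs Left, Center):
Let Row play T with probability p. Expected payoff against Left: 5p + (-6)(1−p) = 11p − 6; against Center: (-7)p + (-3)(1−p) = −4p − 3.
Setting these equal: 11p − 6 = −4p − 3 ⇒ 15p = 3 ⇒ p = 1/5, and the value is (11)·(1/5) − 6 = -19/5.
For Column: with q = P(Left), equating T's and B's payoffs gives 12q − 7 = −3q − 3 ⇒ q = 4/15.

-19/5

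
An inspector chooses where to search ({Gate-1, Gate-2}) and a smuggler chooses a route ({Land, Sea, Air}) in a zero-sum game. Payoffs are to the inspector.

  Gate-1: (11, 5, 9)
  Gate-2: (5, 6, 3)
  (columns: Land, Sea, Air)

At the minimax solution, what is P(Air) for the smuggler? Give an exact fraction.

1/7

Row minima: Gate-1 → 5, Gate-2 → 3; maximin = 5.
Column maxima: Land → 11, Sea → 6, Air → 9; minimax = 6.
5 ≠ 6, so there is no saddle point; optimal play is mixed.
Land is strictly dominated by Air (it gives the inspector strictly more in every row), so the smuggler never plays it.
On the remaining 2×2 (Gate-1, Gate-2 vs Sea, Air):
Let the inspector play Gate-1 with probability p. Expected payoff against Sea: 5p + 6(1−p) = −p + 6; against Air: 9p + 3(1−p) = 6p + 3.
Setting these equal: −p + 6 = 6p + 3 ⇒ −7p = -3 ⇒ p = 3/7, and the value is (-1)·(3/7) + 6 = 39/7.
For the smuggler: with q = P(Sea), equating Gate-1's and Gate-2's payoffs gives −4q + 9 = 3q + 3 ⇒ q = 6/7.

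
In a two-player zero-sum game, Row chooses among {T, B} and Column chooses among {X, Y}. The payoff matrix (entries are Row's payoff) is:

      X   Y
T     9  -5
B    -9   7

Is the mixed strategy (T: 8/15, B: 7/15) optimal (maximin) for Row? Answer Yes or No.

Against X this mix gives (8/15)·9 + (7/15)·(-9) = 3/5.
Against Y this mix gives (8/15)·(-5) + (7/15)·7 = 3/5.
All of Column's active replies (X, Y) yield 3/5, and no column does worse for Row. The mix makes Column indifferent and guarantees 3/5, so it is optimal.

Yes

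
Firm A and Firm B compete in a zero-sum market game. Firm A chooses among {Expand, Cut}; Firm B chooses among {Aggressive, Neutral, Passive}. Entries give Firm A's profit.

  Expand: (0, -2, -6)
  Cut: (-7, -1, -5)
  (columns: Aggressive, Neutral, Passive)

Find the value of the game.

Row minima: Expand → -6, Cut → -7; maximin = -6.
Column maxima: Aggressive → 0, Neutral → -1, Passive → -5; minimax = -5.
-6 ≠ -5, so there is no saddle point; optimal play is mixed.
Neutral is strictly dominated by Passive (it gives Firm A strictly more in every row), so Firm B never plays it.
On the remaining 2×2 (Expand, Cut vs Aggressive, Passive):
Let Firm A play Expand with probability p. Expected payoff against Aggressive: 0p + (-7)(1−p) = 7p − 7; against Passive: (-6)p + (-5)(1−p) = −p − 5.
Setting these equal: 7p − 7 = −p − 5 ⇒ 8p = 2 ⇒ p = 1/4, and the value is (7)·(1/4) − 7 = -21/4.
For Firm B: with q = P(Aggressive), equating Expand's and Cut's payoffs gives 6q − 6 = −2q − 5 ⇒ q = 1/8.

-21/4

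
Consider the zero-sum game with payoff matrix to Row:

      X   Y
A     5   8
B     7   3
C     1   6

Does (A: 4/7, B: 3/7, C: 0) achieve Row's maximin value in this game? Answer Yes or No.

Yes

Against X this mix gives (4/7)·5 + (3/7)·7 = 41/7.
Against Y this mix gives (4/7)·8 + (3/7)·3 = 41/7.
All of Column's active replies (X, Y) yield 41/7, and no column does worse for Row. The mix makes Column indifferent and guarantees 41/7, so it is optimal.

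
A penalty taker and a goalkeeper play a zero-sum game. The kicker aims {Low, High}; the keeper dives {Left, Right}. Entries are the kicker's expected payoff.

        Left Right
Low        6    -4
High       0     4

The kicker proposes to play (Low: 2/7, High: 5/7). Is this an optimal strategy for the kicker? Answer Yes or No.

Yes

Against Left this mix gives (2/7)·6 + (5/7)·0 = 12/7.
Against Right this mix gives (2/7)·(-4) + (5/7)·4 = 12/7.
All of the keeper's active replies (Left, Right) yield 12/7, and no column does worse for the kicker. The mix makes the keeper indifferent and guarantees 12/7, so it is optimal.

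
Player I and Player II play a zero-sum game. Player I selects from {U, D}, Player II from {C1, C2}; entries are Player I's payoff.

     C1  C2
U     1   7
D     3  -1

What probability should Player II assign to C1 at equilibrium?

Row minima: U → 1, D → -1; maximin = 1.
Column maxima: C1 → 3, C2 → 7; minimax = 3.
1 ≠ 3, so there is no saddle point; optimal play is mixed.
Let Player I play U with probability p. Expected payoff against C1: 1p + 3(1−p) = −2p + 3; against C2: 7p + (-1)(1−p) = 8p − 1.
Setting these equal: −2p + 3 = 8p − 1 ⇒ −10p = -4 ⇒ p = 2/5, and the value is (-2)·(2/5) + 3 = 11/5.
For Player II: with q = P(C1), equating U's and D's payoffs gives −6q + 7 = 4q − 1 ⇒ q = 4/5.

4/5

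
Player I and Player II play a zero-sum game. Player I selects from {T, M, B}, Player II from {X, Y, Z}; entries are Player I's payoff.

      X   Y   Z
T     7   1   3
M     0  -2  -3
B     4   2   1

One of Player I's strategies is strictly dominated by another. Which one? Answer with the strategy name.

T gives a strictly higher payoff than M against every column: 7 > 0, 1 > -2, 3 > -3.
So M is strictly dominated and Player I never plays it.

M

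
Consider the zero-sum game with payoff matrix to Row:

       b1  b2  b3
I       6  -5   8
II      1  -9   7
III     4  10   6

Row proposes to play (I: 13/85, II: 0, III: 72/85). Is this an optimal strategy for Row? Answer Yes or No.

Against b1 this mix gives (13/85)·6 + (72/85)·4 = 366/85.
Against b2 this mix gives (13/85)·(-5) + (72/85)·10 = 131/17.
Against b3 this mix gives (13/85)·8 + (72/85)·6 = 536/85.
Column will play b1, holding Row to 366/85. Shifting weight toward the row that does better against b1 would raise this floor (the equalizing mix achieves 80/17 against both b1 and b2), so the proposed strategy is not optimal.

No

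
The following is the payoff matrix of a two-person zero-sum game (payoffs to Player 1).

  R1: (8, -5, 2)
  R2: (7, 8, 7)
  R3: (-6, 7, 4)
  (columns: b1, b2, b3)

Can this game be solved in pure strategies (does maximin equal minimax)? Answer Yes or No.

Row minima: R1 → -5, R2 → 7, R3 → -6; maximin = 7.
Column maxima: b1 → 8, b2 → 8, b3 → 7; minimax = 7.
maximin = minimax = 7, so a saddle point exists.

Yes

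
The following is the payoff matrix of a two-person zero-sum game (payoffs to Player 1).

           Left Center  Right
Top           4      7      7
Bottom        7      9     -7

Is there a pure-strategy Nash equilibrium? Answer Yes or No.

No

Row minima: Top → 4, Bottom → -7; maximin = 4.
Column maxima: Left → 7, Center → 9, Right → 7; minimax = 7.
4 ≠ 7, so no pure-strategy equilibrium exists.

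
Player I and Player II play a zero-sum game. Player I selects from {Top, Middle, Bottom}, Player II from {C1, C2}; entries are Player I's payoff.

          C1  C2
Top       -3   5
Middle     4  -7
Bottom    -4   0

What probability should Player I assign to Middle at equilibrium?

Row minima: Top → -3, Middle → -7, Bottom → -4; maximin = -3.
Column maxima: C1 → 4, C2 → 5; minimax = 4.
-3 ≠ 4, so there is no saddle point; optimal play is mixed.
Bottom is strictly dominated by Top, so Player I never plays it.
On the remaining 2×2 (Top, Middle vs C1, C2):
Let Player I play Top with probability p. Expected payoff against C1: (-3)p + 4(1−p) = −7p + 4; against C2: 5p + (-7)(1−p) = 12p − 7.
Setting these equal: −7p + 4 = 12p − 7 ⇒ −19p = -11 ⇒ p = 11/19, and the value is (-7)·(11/19) + 4 = -1/19.
For Player II: with q = P(C1), equating Top's and Middle's payoffs gives −8q + 5 = 11q − 7 ⇒ q = 12/19.

8/19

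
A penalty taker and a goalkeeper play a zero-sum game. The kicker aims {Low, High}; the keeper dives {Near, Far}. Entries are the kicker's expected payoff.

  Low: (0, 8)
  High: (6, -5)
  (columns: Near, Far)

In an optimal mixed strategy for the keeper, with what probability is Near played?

13/19

Row minima: Low → 0, High → -5; maximin = 0.
Column maxima: Near → 6, Far → 8; minimax = 6.
0 ≠ 6, so there is no saddle point; optimal play is mixed.
Let the kicker play Low with probability p. Expected payoff against Near: 0p + 6(1−p) = −6p + 6; against Far: 8p + (-5)(1−p) = 13p − 5.
Setting these equal: −6p + 6 = 13p − 5 ⇒ −19p = -11 ⇒ p = 11/19, and the value is (-6)·(11/19) + 6 = 48/19.
For the keeper: with q = P(Near), equating Low's and High's payoffs gives −8q + 8 = 11q − 5 ⇒ q = 13/19.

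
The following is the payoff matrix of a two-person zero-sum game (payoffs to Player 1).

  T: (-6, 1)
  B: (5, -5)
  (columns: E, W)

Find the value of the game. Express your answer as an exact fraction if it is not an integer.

Row minima: T → -6, B → -5; maximin = -5.
Column maxima: E → 5, W → 1; minimax = 1.
-5 ≠ 1, so there is no saddle point; optimal play is mixed.
Let Player 1 play T with probability p. Expected payoff against E: (-6)p + 5(1−p) = −11p + 5; against W: 1p + (-5)(1−p) = 6p − 5.
Setting these equal: −11p + 5 = 6p − 5 ⇒ −17p = -10 ⇒ p = 10/17, and the value is (-11)·(10/17) + 5 = -25/17.
For Player 2: with q = P(E), equating T's and B's payoffs gives −7q + 1 = 10q − 5 ⇒ q = 6/17.

-25/17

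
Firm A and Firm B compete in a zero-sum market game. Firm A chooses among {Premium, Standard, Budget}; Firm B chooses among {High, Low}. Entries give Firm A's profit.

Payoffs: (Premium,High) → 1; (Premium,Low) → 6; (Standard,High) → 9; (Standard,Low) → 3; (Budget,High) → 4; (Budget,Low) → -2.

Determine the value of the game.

Row minima: Premium → 1, Standard → 3, Budget → -2; maximin = 3.
Column maxima: High → 9, Low → 6; minimax = 6.
3 ≠ 6, so there is no saddle point; optimal play is mixed.
Budget is strictly dominated by Standard, so Firm A never plays it.
On the remaining 2×2 (Premium, Standard vs High, Low):
Let Firm A play Premium with probability p. Expected payoff against High: 1p + 9(1−p) = −8p + 9; against Low: 6p + 3(1−p) = 3p + 3.
Setting these equal: −8p + 9 = 3p + 3 ⇒ −11p = -6 ⇒ p = 6/11, and the value is (-8)·(6/11) + 9 = 51/11.
For Firm B: with q = P(High), equating Premium's and Standard's payoffs gives −5q + 6 = 6q + 3 ⇒ q = 3/11.

51/11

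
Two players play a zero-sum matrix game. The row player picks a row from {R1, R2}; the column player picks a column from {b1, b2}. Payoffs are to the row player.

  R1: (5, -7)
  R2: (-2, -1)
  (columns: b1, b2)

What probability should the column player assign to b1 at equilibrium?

6/13

Row minima: R1 → -7, R2 → -2; maximin = -2.
Column maxima: b1 → 5, b2 → -1; minimax = -1.
-2 ≠ -1, so there is no saddle point; optimal play is mixed.
Let the row player play R1 with probability p. Expected payoff against b1: 5p + (-2)(1−p) = 7p − 2; against b2: (-7)p + (-1)(1−p) = −6p − 1.
Setting these equal: 7p − 2 = −6p − 1 ⇒ 13p = 1 ⇒ p = 1/13, and the value is (7)·(1/13) − 2 = -19/13.
For the column player: with q = P(b1), equating R1's and R2's payoffs gives 12q − 7 = −q − 1 ⇒ q = 6/13.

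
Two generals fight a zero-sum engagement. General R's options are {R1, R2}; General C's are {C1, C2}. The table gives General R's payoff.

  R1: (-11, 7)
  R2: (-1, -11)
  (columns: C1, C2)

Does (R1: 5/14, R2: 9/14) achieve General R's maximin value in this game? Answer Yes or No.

Yes

Against C1 this mix gives (5/14)·(-11) + (9/14)·(-1) = -32/7.
Against C2 this mix gives (5/14)·7 + (9/14)·(-11) = -32/7.
All of General C's active replies (C1, C2) yield -32/7, and no column does worse for General R. The mix makes General C indifferent and guarantees -32/7, so it is optimal.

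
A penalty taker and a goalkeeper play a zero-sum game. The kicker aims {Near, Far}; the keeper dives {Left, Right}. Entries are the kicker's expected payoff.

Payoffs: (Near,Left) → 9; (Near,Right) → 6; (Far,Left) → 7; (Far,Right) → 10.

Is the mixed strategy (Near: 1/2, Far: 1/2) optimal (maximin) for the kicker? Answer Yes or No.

Against Left this mix gives (1/2)·9 + (1/2)·7 = 8.
Against Right this mix gives (1/2)·6 + (1/2)·10 = 8.
All of the keeper's active replies (Left, Right) yield 8, and no column does worse for the kicker. The mix makes the keeper indifferent and guarantees 8, so it is optimal.

Yes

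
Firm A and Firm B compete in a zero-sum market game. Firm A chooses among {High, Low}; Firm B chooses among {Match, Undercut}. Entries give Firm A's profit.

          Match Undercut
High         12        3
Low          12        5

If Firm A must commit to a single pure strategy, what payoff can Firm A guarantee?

5

Row minima: High → 3, Low → 5.
The best of these is 5.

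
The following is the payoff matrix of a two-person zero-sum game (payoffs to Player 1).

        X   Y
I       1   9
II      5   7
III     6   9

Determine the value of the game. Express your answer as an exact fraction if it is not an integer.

Row minima: I → 1, II → 5, III → 6; maximin = 6.
Column maxima: X → 6, Y → 9; minimax = 6.
Since maximin = minimax = 6, there is a saddle point and the value is 6.

6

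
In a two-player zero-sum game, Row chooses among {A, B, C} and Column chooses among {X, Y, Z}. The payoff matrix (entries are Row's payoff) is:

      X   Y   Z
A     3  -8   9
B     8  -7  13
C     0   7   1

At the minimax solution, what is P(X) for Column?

Row minima: A → -8, B → -7, C → 0; maximin = 0.
Column maxima: X → 8, Y → 7, Z → 13; minimax = 7.
0 ≠ 7, so there is no saddle point; optimal play is mixed.
A is strictly dominated by B, so Row never plays it.
Z is strictly dominated by X (it gives Row strictly more in every row), so Column never plays it.
On the remaining 2×2 (B, C vs X, Y):
Let Row play B with probability p. Expected payoff against X: 8p + 0(1−p) = 8p; against Y: (-7)p + 7(1−p) = −14p + 7.
Setting these equal: 8p = −14p + 7 ⇒ 22p = 7 ⇒ p = 7/22, and the value is (8)·(7/22) = 28/11.
For Column: with q = P(X), equating B's and C's payoffs gives 15q − 7 = −7q + 7 ⇒ q = 7/11.

7/11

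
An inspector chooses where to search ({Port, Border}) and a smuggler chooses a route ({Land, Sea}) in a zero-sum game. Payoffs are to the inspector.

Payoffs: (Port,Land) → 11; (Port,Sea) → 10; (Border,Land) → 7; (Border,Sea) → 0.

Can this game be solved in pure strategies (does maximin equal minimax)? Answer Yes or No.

Row minima: Port → 10, Border → 0; maximin = 10.
Column maxima: Land → 11, Sea → 10; minimax = 10.
maximin = minimax = 10, so a saddle point exists.

Yes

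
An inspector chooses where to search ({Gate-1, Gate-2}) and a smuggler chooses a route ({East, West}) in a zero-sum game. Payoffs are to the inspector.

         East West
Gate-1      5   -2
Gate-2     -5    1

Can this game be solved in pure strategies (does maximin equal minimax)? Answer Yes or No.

No

Row minima: Gate-1 → -2, Gate-2 → -5; maximin = -2.
Column maxima: East → 5, West → 1; minimax = 1.
-2 ≠ 1, so no pure-strategy equilibrium exists.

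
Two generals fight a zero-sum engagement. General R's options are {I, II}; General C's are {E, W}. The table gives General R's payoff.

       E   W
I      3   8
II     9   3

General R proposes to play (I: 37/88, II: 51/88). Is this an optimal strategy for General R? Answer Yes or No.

No

Against E this mix gives (37/88)·3 + (51/88)·9 = 285/44.
Against W this mix gives (37/88)·8 + (51/88)·3 = 449/88.
General C will play W, holding General R to 449/88. Shifting weight toward the row that does better against W would raise this floor (the equalizing mix achieves 63/11 against both W and E), so the proposed strategy is not optimal.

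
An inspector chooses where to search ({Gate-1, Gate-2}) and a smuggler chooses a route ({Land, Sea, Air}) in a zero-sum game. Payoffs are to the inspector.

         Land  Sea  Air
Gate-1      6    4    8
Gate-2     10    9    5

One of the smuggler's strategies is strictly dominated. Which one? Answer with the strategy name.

Sea holds the inspector's payoff strictly below Land in every row: 4 < 6, 9 < 10.
So Land is strictly dominated for the smuggler.

Land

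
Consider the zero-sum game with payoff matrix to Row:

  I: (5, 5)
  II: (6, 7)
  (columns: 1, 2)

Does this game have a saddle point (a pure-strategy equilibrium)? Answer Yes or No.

Row minima: I → 5, II → 6; maximin = 6.
Column maxima: 1 → 6, 2 → 7; minimax = 6.
maximin = minimax = 6, so a saddle point exists.

Yes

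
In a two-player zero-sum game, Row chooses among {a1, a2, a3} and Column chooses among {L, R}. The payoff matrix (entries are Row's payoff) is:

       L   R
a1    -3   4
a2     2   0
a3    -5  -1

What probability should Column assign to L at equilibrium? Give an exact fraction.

4/9

Row minima: a1 → -3, a2 → 0, a3 → -5; maximin = 0.
Column maxima: L → 2, R → 4; minimax = 2.
0 ≠ 2, so there is no saddle point; optimal play is mixed.
a3 is strictly dominated by a1, so Row never plays it.
On the remaining 2×2 (a1, a2 vs L, R):
Let Row play a1 with probability p. Expected payoff against L: (-3)p + 2(1−p) = −5p + 2; against R: 4p + 0(1−p) = 4p.
Setting these equal: −5p + 2 = 4p ⇒ −9p = -2 ⇒ p = 2/9, and the value is (-5)·(2/9) + 2 = 8/9.
For Column: with q = P(L), equating a1's and a2's payoffs gives −7q + 4 = 2q ⇒ q = 4/9.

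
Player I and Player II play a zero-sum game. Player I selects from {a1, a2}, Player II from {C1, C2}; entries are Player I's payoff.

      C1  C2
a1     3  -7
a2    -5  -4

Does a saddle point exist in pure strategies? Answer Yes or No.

Row minima: a1 → -7, a2 → -5; maximin = -5.
Column maxima: C1 → 3, C2 → -4; minimax = -4.
-5 ≠ -4, so no pure-strategy equilibrium exists.

No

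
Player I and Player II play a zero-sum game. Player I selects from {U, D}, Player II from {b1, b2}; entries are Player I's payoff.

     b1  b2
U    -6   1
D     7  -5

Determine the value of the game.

-23/19

Row minima: U → -6, D → -5; maximin = -5.
Column maxima: b1 → 7, b2 → 1; minimax = 1.
-5 ≠ 1, so there is no saddle point; optimal play is mixed.
Let Player I play U with probability p. Expected payoff against b1: (-6)p + 7(1−p) = −13p + 7; against b2: 1p + (-5)(1−p) = 6p − 5.
Setting these equal: −13p + 7 = 6p − 5 ⇒ −19p = -12 ⇒ p = 12/19, and the value is (-13)·(12/19) + 7 = -23/19.
For Player II: with q = P(b1), equating U's and D's payoffs gives −7q + 1 = 12q − 5 ⇒ q = 6/19.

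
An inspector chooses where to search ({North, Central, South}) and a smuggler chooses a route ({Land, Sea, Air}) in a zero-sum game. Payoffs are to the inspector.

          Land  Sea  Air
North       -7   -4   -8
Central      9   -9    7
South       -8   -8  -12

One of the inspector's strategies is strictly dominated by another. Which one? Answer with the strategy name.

South

North gives a strictly higher payoff than South against every column: -7 > -8, -4 > -8, -8 > -12.
So South is strictly dominated and the inspector never plays it.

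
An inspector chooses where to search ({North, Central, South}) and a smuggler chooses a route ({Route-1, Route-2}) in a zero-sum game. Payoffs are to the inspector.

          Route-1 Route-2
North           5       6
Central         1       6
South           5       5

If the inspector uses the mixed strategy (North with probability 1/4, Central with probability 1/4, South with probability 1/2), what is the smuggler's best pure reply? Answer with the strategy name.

Route-1

If the smuggler plays Route-1, the inspector's expected payoff is (1/4)·5 + (1/4)·1 + (1/2)·5 = 4.
If the smuggler plays Route-2, the inspector's expected payoff is (1/4)·6 + (1/4)·6 + (1/2)·5 = 11/2.
The smuggler minimizes the inspector's payoff; the smallest is 4, so the best response is Route-1.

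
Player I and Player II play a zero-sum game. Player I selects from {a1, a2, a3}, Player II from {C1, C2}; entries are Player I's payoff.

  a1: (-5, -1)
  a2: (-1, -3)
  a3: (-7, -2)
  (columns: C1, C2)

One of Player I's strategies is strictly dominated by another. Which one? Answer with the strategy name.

a1 gives a strictly higher payoff than a3 against every column: -5 > -7, -1 > -2.
So a3 is strictly dominated and Player I never plays it.

a3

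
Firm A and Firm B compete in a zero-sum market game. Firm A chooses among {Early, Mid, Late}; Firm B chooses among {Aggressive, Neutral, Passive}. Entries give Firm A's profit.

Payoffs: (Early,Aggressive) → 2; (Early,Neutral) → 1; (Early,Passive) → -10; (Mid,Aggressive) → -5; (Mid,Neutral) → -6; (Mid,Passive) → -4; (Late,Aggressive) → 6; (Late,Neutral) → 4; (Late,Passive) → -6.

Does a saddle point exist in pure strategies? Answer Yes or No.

Row minima: Early → -10, Mid → -6, Late → -6; maximin = -6.
Column maxima: Aggressive → 6, Neutral → 4, Passive → -4; minimax = -4.
-6 ≠ -4, so no pure-strategy equilibrium exists.

No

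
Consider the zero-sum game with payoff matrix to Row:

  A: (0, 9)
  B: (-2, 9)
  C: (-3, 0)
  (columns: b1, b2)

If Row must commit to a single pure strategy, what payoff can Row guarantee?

0

Row minima: A → 0, B → -2, C → -3.
The best of these is 0.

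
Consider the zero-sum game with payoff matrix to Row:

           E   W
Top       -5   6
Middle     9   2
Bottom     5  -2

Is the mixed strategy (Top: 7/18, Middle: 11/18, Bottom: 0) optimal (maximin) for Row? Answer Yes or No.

Yes

Against E this mix gives (7/18)·(-5) + (11/18)·9 = 32/9.
Against W this mix gives (7/18)·6 + (11/18)·2 = 32/9.
All of Column's active replies (E, W) yield 32/9, and no column does worse for Row. The mix makes Column indifferent and guarantees 32/9, so it is optimal.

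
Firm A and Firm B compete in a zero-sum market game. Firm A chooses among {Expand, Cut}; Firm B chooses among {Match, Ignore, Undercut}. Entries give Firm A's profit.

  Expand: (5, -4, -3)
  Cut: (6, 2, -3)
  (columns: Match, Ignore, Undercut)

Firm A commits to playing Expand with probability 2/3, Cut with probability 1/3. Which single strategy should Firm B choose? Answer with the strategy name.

Undercut

If Firm B plays Match, Firm A's expected payoff is (2/3)·5 + (1/3)·6 = 16/3.
If Firm B plays Ignore, Firm A's expected payoff is (2/3)·(-4) + (1/3)·2 = -2.
If Firm B plays Undercut, Firm A's expected payoff is (2/3)·(-3) + (1/3)·(-3) = -3.
Firm B minimizes Firm A's payoff; the smallest is -3, so the best response is Undercut.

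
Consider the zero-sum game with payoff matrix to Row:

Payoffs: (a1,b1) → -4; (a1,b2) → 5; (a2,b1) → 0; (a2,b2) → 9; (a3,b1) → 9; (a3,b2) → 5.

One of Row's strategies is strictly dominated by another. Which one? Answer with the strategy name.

a1

a2 gives a strictly higher payoff than a1 against every column: 0 > -4, 9 > 5.
So a1 is strictly dominated and Row never plays it.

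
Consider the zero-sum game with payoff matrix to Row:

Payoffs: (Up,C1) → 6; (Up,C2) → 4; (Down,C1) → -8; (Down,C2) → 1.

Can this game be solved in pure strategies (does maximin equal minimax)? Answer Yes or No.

Row minima: Up → 4, Down → -8; maximin = 4.
Column maxima: C1 → 6, C2 → 4; minimax = 4.
maximin = minimax = 4, so a saddle point exists.

Yes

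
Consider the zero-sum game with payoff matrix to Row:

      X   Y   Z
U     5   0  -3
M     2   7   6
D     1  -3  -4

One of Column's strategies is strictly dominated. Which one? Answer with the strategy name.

Z holds Row's payoff strictly below Y in every row: -3 < 0, 6 < 7, -4 < -3.
So Y is strictly dominated for Column.

Y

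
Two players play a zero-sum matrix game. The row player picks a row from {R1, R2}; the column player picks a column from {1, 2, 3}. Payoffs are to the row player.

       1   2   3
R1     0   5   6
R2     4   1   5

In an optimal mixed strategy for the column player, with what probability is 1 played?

Row minima: R1 → 0, R2 → 1; maximin = 1.
Column maxima: 1 → 4, 2 → 5, 3 → 6; minimax = 4.
1 ≠ 4, so there is no saddle point; optimal play is mixed.
3 is strictly dominated by 1 (it gives the row player strictly more in every row), so the column player never plays it.
On the remaining 2×2 (R1, R2 vs 1, 2):
Let the row player play R1 with probability p. Expected payoff against 1: 0p + 4(1−p) = −4p + 4; against 2: 5p + 1(1−p) = 4p + 1.
Setting these equal: −4p + 4 = 4p + 1 ⇒ −8p = -3 ⇒ p = 3/8, and the value is (-4)·(3/8) + 4 = 5/2.
For the column player: with q = P(1), equating R1's and R2's payoffs gives −5q + 5 = 3q + 1 ⇒ q = 1/2.

1/2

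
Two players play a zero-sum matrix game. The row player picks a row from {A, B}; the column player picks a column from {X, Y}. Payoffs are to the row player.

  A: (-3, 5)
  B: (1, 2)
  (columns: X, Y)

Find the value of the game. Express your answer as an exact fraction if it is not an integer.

Row minima: A → -3, B → 1; maximin = 1.
Column maxima: X → 1, Y → 5; minimax = 1.
Since maximin = minimax = 1, there is a saddle point and the value is 1.

1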